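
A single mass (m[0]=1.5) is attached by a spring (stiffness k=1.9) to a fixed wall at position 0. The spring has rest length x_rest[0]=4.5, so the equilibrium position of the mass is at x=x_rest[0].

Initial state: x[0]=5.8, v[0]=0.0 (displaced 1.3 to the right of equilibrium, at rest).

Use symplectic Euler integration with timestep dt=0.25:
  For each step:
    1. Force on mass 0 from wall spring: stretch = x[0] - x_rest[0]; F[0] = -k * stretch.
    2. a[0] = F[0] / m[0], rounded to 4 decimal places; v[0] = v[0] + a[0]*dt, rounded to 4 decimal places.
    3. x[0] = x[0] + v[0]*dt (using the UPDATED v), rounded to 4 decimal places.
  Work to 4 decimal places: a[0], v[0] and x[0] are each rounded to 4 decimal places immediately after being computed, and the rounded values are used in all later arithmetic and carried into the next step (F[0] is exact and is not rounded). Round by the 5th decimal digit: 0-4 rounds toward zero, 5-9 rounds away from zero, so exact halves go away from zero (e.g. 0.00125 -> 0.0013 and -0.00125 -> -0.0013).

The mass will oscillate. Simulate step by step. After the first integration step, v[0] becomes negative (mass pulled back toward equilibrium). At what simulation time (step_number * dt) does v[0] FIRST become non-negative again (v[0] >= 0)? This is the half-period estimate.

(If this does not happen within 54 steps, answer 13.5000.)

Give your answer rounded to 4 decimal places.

Step 0: x=[5.8000] v=[0.0000]
Step 1: x=[5.6971] v=[-0.4117]
Step 2: x=[5.4994] v=[-0.7908]
Step 3: x=[5.2226] v=[-1.1073]
Step 4: x=[4.8886] v=[-1.3361]
Step 5: x=[4.5238] v=[-1.4592]
Step 6: x=[4.1571] v=[-1.4667]
Step 7: x=[3.8176] v=[-1.3581]
Step 8: x=[3.5321] v=[-1.1420]
Step 9: x=[3.3232] v=[-0.8355]
Step 10: x=[3.2075] v=[-0.4629]
Step 11: x=[3.1941] v=[-0.0536]
Step 12: x=[3.2841] v=[0.3599]
First v>=0 after going negative at step 12, time=3.0000

Answer: 3.0000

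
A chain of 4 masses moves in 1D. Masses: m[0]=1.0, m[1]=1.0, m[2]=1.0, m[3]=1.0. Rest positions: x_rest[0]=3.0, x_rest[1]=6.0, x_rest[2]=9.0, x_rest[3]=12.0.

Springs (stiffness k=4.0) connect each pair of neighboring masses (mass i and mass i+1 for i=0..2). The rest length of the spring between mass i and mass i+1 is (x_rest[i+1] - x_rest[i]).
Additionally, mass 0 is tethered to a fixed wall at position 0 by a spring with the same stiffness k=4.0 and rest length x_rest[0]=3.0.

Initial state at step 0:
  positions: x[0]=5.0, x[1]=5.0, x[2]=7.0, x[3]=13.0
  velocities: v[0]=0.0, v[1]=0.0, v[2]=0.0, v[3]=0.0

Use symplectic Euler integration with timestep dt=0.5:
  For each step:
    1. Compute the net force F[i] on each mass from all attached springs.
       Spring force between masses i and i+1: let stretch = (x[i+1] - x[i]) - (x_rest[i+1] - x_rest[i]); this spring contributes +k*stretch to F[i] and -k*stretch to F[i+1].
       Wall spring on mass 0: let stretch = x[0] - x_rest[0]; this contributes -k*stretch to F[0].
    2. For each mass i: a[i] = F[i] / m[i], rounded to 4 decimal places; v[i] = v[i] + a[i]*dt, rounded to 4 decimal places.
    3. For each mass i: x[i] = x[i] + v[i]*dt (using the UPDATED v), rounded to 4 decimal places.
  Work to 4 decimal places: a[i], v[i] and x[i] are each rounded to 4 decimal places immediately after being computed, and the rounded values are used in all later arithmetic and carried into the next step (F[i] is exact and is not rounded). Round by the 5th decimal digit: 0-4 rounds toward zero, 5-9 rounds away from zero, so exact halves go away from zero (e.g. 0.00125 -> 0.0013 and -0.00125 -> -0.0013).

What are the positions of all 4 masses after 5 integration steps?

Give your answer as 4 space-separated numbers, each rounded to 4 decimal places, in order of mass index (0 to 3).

Answer: 0.0000 7.0000 12.0000 10.0000

Derivation:
Step 0: x=[5.0000 5.0000 7.0000 13.0000] v=[0.0000 0.0000 0.0000 0.0000]
Step 1: x=[0.0000 7.0000 11.0000 10.0000] v=[-10.0000 4.0000 8.0000 -6.0000]
Step 2: x=[2.0000 6.0000 10.0000 11.0000] v=[4.0000 -2.0000 -2.0000 2.0000]
Step 3: x=[6.0000 5.0000 6.0000 14.0000] v=[8.0000 -2.0000 -8.0000 6.0000]
Step 4: x=[3.0000 6.0000 9.0000 12.0000] v=[-6.0000 2.0000 6.0000 -4.0000]
Step 5: x=[0.0000 7.0000 12.0000 10.0000] v=[-6.0000 2.0000 6.0000 -4.0000]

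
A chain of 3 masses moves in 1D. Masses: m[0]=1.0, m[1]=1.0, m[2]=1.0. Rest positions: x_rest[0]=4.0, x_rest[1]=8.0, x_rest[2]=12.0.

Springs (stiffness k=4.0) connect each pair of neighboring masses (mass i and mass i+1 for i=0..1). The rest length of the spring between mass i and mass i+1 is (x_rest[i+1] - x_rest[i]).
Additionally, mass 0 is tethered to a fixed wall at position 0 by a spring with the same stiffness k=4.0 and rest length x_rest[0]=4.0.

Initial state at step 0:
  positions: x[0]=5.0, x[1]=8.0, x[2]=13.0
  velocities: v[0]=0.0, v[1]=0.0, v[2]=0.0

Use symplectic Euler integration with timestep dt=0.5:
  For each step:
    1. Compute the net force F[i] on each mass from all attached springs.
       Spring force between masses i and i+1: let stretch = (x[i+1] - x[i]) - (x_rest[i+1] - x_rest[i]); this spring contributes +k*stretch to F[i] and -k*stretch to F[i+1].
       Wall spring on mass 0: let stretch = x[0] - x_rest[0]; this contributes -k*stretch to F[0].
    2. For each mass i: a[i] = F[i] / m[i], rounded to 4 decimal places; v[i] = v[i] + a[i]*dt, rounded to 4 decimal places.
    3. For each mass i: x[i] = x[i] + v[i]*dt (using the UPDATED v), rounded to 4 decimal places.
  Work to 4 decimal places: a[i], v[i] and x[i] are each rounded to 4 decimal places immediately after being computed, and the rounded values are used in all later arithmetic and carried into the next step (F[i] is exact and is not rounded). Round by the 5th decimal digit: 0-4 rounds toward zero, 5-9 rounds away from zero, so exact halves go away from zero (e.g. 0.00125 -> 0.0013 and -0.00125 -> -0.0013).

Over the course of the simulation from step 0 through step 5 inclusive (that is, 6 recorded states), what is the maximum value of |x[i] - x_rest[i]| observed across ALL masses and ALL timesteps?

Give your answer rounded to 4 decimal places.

Step 0: x=[5.0000 8.0000 13.0000] v=[0.0000 0.0000 0.0000]
Step 1: x=[3.0000 10.0000 12.0000] v=[-4.0000 4.0000 -2.0000]
Step 2: x=[5.0000 7.0000 13.0000] v=[4.0000 -6.0000 2.0000]
Step 3: x=[4.0000 8.0000 12.0000] v=[-2.0000 2.0000 -2.0000]
Step 4: x=[3.0000 9.0000 11.0000] v=[-2.0000 2.0000 -2.0000]
Step 5: x=[5.0000 6.0000 12.0000] v=[4.0000 -6.0000 2.0000]
Max displacement = 2.0000

Answer: 2.0000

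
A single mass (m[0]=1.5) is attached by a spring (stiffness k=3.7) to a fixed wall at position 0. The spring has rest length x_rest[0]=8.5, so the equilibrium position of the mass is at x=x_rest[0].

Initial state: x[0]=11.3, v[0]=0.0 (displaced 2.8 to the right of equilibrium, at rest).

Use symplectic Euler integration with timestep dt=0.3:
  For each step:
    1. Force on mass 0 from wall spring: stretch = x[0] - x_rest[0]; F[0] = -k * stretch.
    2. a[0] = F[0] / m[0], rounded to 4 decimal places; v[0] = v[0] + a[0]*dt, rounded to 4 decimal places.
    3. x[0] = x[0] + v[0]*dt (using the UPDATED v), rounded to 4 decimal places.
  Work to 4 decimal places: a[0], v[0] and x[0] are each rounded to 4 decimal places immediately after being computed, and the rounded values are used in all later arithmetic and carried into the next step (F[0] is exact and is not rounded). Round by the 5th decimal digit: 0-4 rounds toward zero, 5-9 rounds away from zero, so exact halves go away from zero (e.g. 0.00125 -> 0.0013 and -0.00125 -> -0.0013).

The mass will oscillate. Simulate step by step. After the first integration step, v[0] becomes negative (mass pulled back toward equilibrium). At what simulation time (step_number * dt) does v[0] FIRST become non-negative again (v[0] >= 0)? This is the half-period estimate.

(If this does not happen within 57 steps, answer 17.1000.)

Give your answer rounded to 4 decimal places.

Step 0: x=[11.3000] v=[0.0000]
Step 1: x=[10.6784] v=[-2.0720]
Step 2: x=[9.5732] v=[-3.6840]
Step 3: x=[8.2297] v=[-4.4782]
Step 4: x=[6.9462] v=[-4.2782]
Step 5: x=[6.0077] v=[-3.1284]
Step 6: x=[5.6225] v=[-1.2841]
Step 7: x=[5.8761] v=[0.8452]
First v>=0 after going negative at step 7, time=2.1000

Answer: 2.1000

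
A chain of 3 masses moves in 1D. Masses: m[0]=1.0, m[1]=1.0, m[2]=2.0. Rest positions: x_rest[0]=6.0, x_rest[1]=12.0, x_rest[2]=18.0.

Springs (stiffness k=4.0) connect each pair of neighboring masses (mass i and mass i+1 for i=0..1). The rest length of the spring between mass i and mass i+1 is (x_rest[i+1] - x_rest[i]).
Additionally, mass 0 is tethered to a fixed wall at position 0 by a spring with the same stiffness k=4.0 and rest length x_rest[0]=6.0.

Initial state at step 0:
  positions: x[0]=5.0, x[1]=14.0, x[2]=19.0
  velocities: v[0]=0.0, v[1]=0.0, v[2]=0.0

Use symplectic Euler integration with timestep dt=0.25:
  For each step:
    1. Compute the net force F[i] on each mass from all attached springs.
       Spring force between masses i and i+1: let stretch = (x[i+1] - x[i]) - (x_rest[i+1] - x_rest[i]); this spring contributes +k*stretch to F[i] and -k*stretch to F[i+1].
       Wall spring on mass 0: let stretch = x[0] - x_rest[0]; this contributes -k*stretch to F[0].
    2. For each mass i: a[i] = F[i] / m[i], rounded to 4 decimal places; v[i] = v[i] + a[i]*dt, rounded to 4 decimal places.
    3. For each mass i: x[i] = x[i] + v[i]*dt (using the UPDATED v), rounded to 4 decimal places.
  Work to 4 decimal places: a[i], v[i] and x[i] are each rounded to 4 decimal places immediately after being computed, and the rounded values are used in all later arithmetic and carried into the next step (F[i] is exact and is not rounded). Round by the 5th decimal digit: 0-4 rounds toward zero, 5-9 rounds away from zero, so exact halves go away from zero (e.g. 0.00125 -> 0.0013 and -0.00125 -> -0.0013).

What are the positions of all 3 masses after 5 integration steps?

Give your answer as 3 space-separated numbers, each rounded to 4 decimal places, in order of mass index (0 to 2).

Step 0: x=[5.0000 14.0000 19.0000] v=[0.0000 0.0000 0.0000]
Step 1: x=[6.0000 13.0000 19.1250] v=[4.0000 -4.0000 0.5000]
Step 2: x=[7.2500 11.7813 19.2344] v=[5.0000 -4.8750 0.4375]
Step 3: x=[7.8203 11.2930 19.1621] v=[2.2813 -1.9532 -0.2891]
Step 4: x=[7.3037 11.9038 18.8562] v=[-2.0663 2.4432 -1.2237]
Step 5: x=[6.1112 13.1027 18.4312] v=[-4.7699 4.7955 -1.6999]

Answer: 6.1112 13.1027 18.4312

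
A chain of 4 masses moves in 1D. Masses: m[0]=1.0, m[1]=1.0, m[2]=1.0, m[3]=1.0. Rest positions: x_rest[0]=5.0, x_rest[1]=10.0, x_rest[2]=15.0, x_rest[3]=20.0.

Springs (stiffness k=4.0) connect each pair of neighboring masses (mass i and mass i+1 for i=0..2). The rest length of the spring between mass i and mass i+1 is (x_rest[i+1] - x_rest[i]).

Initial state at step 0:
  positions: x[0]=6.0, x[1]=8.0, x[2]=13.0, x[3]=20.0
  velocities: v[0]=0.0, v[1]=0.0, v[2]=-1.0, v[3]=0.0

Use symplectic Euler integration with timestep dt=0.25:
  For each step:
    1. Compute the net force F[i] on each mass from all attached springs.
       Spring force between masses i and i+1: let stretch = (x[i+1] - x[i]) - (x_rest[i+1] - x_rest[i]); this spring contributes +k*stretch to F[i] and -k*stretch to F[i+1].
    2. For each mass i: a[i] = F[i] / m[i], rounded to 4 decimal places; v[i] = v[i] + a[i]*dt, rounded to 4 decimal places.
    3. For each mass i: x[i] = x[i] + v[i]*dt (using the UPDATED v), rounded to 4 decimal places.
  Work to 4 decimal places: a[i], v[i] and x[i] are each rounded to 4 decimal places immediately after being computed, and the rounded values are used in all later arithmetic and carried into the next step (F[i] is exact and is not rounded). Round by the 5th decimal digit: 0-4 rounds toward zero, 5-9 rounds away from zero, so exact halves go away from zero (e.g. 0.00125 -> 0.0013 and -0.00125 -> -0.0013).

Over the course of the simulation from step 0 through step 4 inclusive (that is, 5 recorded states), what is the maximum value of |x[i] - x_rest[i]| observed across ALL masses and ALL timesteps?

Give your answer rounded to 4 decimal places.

Answer: 2.3555

Derivation:
Step 0: x=[6.0000 8.0000 13.0000 20.0000] v=[0.0000 0.0000 -1.0000 0.0000]
Step 1: x=[5.2500 8.7500 13.2500 19.5000] v=[-3.0000 3.0000 1.0000 -2.0000]
Step 2: x=[4.1250 9.7500 13.9375 18.6875] v=[-4.5000 4.0000 2.7500 -3.2500]
Step 3: x=[3.1563 10.3906 14.7656 17.9375] v=[-3.8750 2.5625 3.3125 -3.0000]
Step 4: x=[2.7461 10.3164 15.2930 17.6445] v=[-1.6407 -0.2968 2.1094 -1.1719]
Max displacement = 2.3555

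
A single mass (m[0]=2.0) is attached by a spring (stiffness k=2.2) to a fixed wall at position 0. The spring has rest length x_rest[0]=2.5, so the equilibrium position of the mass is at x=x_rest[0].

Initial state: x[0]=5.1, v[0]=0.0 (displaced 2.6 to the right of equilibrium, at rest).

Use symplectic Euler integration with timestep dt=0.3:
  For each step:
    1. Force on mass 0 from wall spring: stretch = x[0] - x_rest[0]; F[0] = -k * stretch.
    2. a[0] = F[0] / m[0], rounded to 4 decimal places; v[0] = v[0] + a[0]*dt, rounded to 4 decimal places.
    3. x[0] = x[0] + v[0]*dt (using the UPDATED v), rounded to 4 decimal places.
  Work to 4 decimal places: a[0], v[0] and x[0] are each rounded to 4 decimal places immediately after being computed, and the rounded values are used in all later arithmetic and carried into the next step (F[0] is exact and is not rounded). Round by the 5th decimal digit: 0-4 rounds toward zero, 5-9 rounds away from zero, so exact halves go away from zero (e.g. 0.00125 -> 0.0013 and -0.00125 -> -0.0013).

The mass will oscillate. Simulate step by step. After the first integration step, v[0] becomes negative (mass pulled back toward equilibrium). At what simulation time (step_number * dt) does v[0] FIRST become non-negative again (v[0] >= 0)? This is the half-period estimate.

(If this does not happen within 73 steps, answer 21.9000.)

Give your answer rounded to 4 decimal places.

Answer: 3.0000

Derivation:
Step 0: x=[5.1000] v=[0.0000]
Step 1: x=[4.8426] v=[-0.8580]
Step 2: x=[4.3533] v=[-1.6311]
Step 3: x=[3.6805] v=[-2.2427]
Step 4: x=[2.8908] v=[-2.6323]
Step 5: x=[2.0624] v=[-2.7613]
Step 6: x=[1.2773] v=[-2.6169]
Step 7: x=[0.6133] v=[-2.2134]
Step 8: x=[0.1361] v=[-1.5908]
Step 9: x=[-0.1071] v=[-0.8107]
Step 10: x=[-0.0922] v=[0.0496]
First v>=0 after going negative at step 10, time=3.0000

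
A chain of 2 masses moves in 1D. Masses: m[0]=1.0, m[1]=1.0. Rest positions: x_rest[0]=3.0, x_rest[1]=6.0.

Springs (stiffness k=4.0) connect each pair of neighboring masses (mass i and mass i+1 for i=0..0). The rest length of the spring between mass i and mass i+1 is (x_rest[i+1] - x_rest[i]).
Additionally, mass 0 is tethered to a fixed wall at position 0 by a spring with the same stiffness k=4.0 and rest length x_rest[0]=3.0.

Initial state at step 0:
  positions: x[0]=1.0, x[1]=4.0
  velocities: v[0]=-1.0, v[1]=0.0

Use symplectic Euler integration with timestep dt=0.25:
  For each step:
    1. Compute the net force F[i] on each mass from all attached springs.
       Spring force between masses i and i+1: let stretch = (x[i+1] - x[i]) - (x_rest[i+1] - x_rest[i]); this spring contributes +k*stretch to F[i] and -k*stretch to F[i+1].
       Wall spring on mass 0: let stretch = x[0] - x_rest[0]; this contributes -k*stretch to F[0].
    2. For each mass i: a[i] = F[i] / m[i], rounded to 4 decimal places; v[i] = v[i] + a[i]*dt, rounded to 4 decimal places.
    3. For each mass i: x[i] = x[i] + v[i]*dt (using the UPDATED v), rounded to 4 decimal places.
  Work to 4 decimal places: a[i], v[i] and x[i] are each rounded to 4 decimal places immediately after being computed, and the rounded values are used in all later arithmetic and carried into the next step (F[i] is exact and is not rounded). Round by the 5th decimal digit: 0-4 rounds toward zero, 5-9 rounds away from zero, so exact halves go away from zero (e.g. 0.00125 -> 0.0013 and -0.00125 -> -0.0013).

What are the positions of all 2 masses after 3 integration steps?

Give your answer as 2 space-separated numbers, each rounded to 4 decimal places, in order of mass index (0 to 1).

Answer: 2.5781 4.3281

Derivation:
Step 0: x=[1.0000 4.0000] v=[-1.0000 0.0000]
Step 1: x=[1.2500 4.0000] v=[1.0000 0.0000]
Step 2: x=[1.8750 4.0625] v=[2.5000 0.2500]
Step 3: x=[2.5781 4.3281] v=[2.8125 1.0625]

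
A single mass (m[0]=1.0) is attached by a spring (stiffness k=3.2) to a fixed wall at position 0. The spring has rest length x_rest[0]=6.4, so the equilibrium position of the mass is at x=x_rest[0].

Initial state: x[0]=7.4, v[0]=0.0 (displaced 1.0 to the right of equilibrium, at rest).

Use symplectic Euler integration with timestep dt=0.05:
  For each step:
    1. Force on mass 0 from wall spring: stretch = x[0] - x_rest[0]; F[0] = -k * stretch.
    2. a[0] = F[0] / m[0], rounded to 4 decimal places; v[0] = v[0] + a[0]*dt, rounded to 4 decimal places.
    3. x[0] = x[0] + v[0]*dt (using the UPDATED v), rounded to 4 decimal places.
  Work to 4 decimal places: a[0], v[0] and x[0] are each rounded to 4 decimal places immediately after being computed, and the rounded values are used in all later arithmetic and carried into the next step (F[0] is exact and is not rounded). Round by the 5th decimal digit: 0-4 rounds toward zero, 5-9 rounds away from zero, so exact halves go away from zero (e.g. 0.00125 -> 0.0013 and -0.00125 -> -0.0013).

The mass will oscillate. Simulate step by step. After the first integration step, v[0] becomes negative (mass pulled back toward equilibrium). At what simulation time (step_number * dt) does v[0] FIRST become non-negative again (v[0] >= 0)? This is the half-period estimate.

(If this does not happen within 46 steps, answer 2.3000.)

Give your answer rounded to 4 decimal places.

Step 0: x=[7.4000] v=[0.0000]
Step 1: x=[7.3920] v=[-0.1600]
Step 2: x=[7.3761] v=[-0.3187]
Step 3: x=[7.3524] v=[-0.4749]
Step 4: x=[7.3210] v=[-0.6273]
Step 5: x=[7.2823] v=[-0.7747]
Step 6: x=[7.2365] v=[-0.9159]
Step 7: x=[7.1840] v=[-1.0497]
Step 8: x=[7.1252] v=[-1.1751]
Step 9: x=[7.0606] v=[-1.2911]
Step 10: x=[6.9908] v=[-1.3968]
Step 11: x=[6.9162] v=[-1.4913]
Step 12: x=[6.8375] v=[-1.5739]
Step 13: x=[6.7553] v=[-1.6439]
Step 14: x=[6.6703] v=[-1.7008]
Step 15: x=[6.5831] v=[-1.7441]
Step 16: x=[6.4944] v=[-1.7734]
Step 17: x=[6.4050] v=[-1.7885]
Step 18: x=[6.3155] v=[-1.7893]
Step 19: x=[6.2267] v=[-1.7758]
Step 20: x=[6.1393] v=[-1.7481]
Step 21: x=[6.0540] v=[-1.7064]
Step 22: x=[5.9715] v=[-1.6510]
Step 23: x=[5.8924] v=[-1.5824]
Step 24: x=[5.8173] v=[-1.5012]
Step 25: x=[5.7469] v=[-1.4080]
Step 26: x=[5.6817] v=[-1.3035]
Step 27: x=[5.6223] v=[-1.1886]
Step 28: x=[5.5691] v=[-1.0642]
Step 29: x=[5.5225] v=[-0.9313]
Step 30: x=[5.4830] v=[-0.7909]
Step 31: x=[5.4508] v=[-0.6442]
Step 32: x=[5.4262] v=[-0.4923]
Step 33: x=[5.4094] v=[-0.3365]
Step 34: x=[5.4005] v=[-0.1780]
Step 35: x=[5.3996] v=[-0.0181]
Step 36: x=[5.4067] v=[0.1420]
First v>=0 after going negative at step 36, time=1.8000

Answer: 1.8000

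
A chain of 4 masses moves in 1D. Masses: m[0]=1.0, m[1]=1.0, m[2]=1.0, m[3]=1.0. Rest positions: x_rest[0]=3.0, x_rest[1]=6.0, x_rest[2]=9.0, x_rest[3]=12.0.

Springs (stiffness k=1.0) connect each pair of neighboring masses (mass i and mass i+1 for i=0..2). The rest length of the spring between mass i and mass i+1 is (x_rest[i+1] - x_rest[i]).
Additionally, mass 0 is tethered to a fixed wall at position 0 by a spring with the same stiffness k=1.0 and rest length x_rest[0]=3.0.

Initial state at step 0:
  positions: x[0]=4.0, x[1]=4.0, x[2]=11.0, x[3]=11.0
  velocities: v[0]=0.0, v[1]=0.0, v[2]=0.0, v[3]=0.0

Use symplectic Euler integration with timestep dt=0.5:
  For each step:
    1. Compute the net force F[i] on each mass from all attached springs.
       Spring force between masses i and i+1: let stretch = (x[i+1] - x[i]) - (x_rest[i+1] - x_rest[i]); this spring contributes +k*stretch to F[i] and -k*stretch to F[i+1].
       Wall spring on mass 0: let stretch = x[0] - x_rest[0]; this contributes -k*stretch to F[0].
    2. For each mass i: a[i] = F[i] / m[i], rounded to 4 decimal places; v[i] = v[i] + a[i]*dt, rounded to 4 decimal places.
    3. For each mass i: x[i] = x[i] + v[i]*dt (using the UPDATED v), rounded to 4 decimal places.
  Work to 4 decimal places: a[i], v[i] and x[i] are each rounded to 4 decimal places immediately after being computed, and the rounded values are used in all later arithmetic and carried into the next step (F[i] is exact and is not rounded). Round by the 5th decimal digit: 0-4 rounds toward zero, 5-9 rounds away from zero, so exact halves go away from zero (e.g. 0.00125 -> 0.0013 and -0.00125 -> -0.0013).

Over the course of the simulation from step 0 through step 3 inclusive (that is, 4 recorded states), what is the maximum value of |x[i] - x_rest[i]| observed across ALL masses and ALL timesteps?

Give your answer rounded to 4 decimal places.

Answer: 2.2969

Derivation:
Step 0: x=[4.0000 4.0000 11.0000 11.0000] v=[0.0000 0.0000 0.0000 0.0000]
Step 1: x=[3.0000 5.7500 9.2500 11.7500] v=[-2.0000 3.5000 -3.5000 1.5000]
Step 2: x=[1.9375 7.6875 7.2500 12.6250] v=[-2.1250 3.8750 -4.0000 1.7500]
Step 3: x=[1.8281 8.0782 6.7031 12.9063] v=[-0.2188 0.7813 -1.0938 0.5625]
Max displacement = 2.2969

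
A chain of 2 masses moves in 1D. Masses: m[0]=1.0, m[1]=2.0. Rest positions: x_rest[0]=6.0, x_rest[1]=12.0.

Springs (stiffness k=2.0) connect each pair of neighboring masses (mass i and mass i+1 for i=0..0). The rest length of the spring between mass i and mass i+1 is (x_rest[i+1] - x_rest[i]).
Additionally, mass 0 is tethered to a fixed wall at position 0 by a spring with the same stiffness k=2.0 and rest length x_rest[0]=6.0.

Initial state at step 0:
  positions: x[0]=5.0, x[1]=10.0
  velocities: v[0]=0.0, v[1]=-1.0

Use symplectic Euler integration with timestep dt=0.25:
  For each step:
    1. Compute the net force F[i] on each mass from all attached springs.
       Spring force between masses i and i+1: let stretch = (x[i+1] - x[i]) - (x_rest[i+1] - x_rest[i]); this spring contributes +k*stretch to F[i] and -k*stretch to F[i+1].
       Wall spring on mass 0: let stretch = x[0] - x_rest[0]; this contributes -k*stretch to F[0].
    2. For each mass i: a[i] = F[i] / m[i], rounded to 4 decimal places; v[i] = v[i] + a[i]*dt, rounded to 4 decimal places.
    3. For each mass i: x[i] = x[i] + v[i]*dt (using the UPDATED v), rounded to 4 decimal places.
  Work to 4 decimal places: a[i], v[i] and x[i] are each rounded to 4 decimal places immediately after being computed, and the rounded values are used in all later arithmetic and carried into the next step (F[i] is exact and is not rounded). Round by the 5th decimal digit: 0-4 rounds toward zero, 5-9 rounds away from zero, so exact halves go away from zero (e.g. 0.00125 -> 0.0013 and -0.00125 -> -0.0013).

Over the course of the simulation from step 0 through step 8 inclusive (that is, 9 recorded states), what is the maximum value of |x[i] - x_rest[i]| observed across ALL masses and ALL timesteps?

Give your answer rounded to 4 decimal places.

Step 0: x=[5.0000 10.0000] v=[0.0000 -1.0000]
Step 1: x=[5.0000 9.8125] v=[0.0000 -0.7500]
Step 2: x=[4.9766 9.6992] v=[-0.0938 -0.4531]
Step 3: x=[4.9214 9.6658] v=[-0.2208 -0.1338]
Step 4: x=[4.8441 9.7108] v=[-0.3093 0.1801]
Step 5: x=[4.7696 9.8267] v=[-0.2980 0.4634]
Step 6: x=[4.7310 10.0015] v=[-0.1543 0.6991]
Step 7: x=[4.7599 10.2219] v=[0.1155 0.8815]
Step 8: x=[4.8766 10.4759] v=[0.4666 1.0160]
Max displacement = 2.3342

Answer: 2.3342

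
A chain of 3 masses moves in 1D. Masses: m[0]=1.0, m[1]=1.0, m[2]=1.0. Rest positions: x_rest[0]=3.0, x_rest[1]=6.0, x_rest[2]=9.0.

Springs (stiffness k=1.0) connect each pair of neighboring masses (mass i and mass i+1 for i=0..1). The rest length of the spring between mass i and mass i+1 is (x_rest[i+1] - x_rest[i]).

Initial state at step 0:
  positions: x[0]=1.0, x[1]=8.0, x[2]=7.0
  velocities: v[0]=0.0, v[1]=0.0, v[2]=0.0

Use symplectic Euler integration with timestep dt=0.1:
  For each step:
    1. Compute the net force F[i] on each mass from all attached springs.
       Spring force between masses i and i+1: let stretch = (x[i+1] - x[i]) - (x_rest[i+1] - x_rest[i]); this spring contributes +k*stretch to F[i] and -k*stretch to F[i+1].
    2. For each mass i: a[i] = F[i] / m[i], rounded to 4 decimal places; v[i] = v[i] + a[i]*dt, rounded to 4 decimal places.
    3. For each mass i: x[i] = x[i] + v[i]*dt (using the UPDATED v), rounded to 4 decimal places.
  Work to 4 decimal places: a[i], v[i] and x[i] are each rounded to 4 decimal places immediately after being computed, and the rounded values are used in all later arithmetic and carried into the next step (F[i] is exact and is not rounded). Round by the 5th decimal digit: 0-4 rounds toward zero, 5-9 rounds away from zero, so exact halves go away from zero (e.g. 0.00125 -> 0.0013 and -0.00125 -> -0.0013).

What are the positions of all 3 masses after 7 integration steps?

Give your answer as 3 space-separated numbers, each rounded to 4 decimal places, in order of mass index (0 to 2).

Answer: 1.9762 6.0476 7.9762

Derivation:
Step 0: x=[1.0000 8.0000 7.0000] v=[0.0000 0.0000 0.0000]
Step 1: x=[1.0400 7.9200 7.0400] v=[0.4000 -0.8000 0.4000]
Step 2: x=[1.1188 7.7624 7.1188] v=[0.7880 -1.5760 0.7880]
Step 3: x=[1.2340 7.5319 7.2340] v=[1.1524 -2.3047 1.1524]
Step 4: x=[1.3822 7.2355 7.3822] v=[1.4822 -2.9643 1.4822]
Step 5: x=[1.5590 6.8820 7.5590] v=[1.7675 -3.5350 1.7675]
Step 6: x=[1.7590 6.4820 7.7590] v=[1.9998 -3.9996 1.9998]
Step 7: x=[1.9762 6.0476 7.9762] v=[2.1721 -4.3442 2.1721]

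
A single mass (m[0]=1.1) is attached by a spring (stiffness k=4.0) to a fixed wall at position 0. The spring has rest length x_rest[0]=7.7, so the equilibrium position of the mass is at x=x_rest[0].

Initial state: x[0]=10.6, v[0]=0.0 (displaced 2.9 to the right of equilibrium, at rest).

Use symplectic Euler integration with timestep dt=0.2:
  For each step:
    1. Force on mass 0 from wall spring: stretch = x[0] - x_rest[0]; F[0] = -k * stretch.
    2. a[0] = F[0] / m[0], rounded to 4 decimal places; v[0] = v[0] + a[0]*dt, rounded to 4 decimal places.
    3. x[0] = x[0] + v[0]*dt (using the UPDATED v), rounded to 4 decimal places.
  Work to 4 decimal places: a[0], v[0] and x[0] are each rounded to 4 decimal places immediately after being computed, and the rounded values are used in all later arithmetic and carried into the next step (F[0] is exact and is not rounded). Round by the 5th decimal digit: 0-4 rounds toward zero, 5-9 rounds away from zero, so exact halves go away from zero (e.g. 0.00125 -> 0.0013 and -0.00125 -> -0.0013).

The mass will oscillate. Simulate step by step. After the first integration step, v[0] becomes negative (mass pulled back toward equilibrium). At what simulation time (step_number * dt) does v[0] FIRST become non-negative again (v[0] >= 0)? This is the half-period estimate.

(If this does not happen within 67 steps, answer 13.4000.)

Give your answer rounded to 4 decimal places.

Answer: 1.8000

Derivation:
Step 0: x=[10.6000] v=[0.0000]
Step 1: x=[10.1782] v=[-2.1091]
Step 2: x=[9.3959] v=[-3.9114]
Step 3: x=[8.3669] v=[-5.1448]
Step 4: x=[7.2409] v=[-5.6298]
Step 5: x=[6.1817] v=[-5.2959]
Step 6: x=[5.3434] v=[-4.1917]
Step 7: x=[4.8478] v=[-2.4778]
Step 8: x=[4.7671] v=[-0.4035]
Step 9: x=[5.1130] v=[1.7295]
First v>=0 after going negative at step 9, time=1.8000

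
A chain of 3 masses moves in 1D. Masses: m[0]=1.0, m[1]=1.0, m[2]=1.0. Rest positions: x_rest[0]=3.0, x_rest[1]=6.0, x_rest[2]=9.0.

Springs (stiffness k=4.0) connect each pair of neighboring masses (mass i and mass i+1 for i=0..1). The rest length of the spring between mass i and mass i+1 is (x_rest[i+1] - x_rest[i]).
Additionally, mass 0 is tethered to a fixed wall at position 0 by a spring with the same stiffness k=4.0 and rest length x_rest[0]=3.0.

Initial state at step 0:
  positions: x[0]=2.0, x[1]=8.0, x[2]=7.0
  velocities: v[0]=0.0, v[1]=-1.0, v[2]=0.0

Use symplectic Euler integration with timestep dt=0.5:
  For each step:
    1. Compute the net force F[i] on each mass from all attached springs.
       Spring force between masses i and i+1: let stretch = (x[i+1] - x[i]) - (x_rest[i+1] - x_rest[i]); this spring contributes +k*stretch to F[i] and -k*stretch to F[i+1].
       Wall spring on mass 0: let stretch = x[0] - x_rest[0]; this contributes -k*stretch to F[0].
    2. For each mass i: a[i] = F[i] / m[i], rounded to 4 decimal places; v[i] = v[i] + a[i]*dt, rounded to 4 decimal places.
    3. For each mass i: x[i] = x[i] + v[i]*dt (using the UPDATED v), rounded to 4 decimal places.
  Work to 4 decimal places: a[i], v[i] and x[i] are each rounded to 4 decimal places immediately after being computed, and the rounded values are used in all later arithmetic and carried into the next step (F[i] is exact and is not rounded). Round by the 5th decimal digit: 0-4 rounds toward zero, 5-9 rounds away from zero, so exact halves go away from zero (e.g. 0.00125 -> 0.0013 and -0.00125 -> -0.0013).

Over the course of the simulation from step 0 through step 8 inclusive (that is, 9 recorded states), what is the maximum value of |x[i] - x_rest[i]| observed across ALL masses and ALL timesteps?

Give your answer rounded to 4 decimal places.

Step 0: x=[2.0000 8.0000 7.0000] v=[0.0000 -1.0000 0.0000]
Step 1: x=[6.0000 0.5000 11.0000] v=[8.0000 -15.0000 8.0000]
Step 2: x=[-1.5000 9.0000 7.5000] v=[-15.0000 17.0000 -7.0000]
Step 3: x=[3.0000 5.5000 8.5000] v=[9.0000 -7.0000 2.0000]
Step 4: x=[7.0000 2.5000 9.5000] v=[8.0000 -6.0000 2.0000]
Step 5: x=[-0.5000 11.0000 6.5000] v=[-15.0000 17.0000 -6.0000]
Step 6: x=[4.0000 3.5000 11.0000] v=[9.0000 -15.0000 9.0000]
Step 7: x=[4.0000 4.0000 11.0000] v=[0.0000 1.0000 0.0000]
Step 8: x=[0.0000 11.5000 7.0000] v=[-8.0000 15.0000 -8.0000]
Max displacement = 5.5000

Answer: 5.5000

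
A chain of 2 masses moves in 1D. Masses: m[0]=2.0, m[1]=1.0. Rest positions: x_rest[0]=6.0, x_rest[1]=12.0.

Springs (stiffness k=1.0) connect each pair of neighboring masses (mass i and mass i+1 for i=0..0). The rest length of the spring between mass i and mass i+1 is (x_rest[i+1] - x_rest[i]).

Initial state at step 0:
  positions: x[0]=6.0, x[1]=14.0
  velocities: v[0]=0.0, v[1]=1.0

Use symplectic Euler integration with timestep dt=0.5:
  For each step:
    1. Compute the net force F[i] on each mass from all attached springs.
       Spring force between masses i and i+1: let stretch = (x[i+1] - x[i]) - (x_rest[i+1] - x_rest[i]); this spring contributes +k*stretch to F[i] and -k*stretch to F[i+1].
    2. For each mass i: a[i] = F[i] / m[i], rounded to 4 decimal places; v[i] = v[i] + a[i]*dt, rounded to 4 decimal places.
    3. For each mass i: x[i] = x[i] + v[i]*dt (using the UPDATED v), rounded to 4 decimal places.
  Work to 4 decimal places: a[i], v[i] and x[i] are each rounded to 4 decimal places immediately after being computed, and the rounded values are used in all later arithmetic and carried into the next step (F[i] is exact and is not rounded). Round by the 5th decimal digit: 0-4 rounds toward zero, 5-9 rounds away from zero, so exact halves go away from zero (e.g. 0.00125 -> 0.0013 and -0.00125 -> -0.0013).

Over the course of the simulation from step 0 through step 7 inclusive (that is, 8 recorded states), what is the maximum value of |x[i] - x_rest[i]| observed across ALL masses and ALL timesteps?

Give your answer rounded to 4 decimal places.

Answer: 2.2599

Derivation:
Step 0: x=[6.0000 14.0000] v=[0.0000 1.0000]
Step 1: x=[6.2500 14.0000] v=[0.5000 0.0000]
Step 2: x=[6.7188 13.5625] v=[0.9375 -0.8750]
Step 3: x=[7.2931 12.9141] v=[1.1485 -1.2969]
Step 4: x=[7.8200 12.3604] v=[1.0538 -1.1074]
Step 5: x=[8.1645 12.1716] v=[0.6889 -0.3776]
Step 6: x=[8.2599 12.4811] v=[0.1907 0.6189]
Step 7: x=[8.1329 13.2353] v=[-0.2540 1.5083]
Max displacement = 2.2599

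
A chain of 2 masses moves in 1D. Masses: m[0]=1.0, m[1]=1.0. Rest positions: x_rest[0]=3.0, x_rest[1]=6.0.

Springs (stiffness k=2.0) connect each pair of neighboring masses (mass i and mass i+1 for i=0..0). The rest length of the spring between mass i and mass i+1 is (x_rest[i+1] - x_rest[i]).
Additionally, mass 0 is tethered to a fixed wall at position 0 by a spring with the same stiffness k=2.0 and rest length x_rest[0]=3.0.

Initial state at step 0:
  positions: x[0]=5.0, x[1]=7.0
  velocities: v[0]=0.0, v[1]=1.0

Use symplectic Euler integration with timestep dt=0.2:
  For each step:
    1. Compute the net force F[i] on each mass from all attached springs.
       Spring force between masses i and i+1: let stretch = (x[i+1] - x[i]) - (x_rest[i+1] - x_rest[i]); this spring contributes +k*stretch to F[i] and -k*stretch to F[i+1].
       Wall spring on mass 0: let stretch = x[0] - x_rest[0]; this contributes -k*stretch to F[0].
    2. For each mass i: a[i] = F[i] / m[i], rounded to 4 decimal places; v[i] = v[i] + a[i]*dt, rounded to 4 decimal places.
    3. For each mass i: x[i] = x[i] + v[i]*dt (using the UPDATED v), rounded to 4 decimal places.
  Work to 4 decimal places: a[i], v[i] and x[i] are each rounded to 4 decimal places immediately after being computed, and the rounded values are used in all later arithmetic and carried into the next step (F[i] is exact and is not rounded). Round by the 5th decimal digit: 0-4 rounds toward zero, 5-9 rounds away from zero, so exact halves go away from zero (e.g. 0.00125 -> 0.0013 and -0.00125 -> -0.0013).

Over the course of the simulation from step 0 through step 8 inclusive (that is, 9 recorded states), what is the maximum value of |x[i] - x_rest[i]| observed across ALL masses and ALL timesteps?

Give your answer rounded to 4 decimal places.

Step 0: x=[5.0000 7.0000] v=[0.0000 1.0000]
Step 1: x=[4.7600 7.2800] v=[-1.2000 1.4000]
Step 2: x=[4.3408 7.5984] v=[-2.0960 1.5920]
Step 3: x=[3.8349 7.8962] v=[-2.5293 1.4890]
Step 4: x=[3.3472 8.1091] v=[-2.4387 1.0645]
Step 5: x=[2.9726 8.1810] v=[-1.8728 0.3597]
Step 6: x=[2.7769 8.0763] v=[-0.9785 -0.5237]
Step 7: x=[2.7830 7.7876] v=[0.0305 -1.4435]
Step 8: x=[2.9668 7.3385] v=[0.9191 -2.2453]
Max displacement = 2.1810

Answer: 2.1810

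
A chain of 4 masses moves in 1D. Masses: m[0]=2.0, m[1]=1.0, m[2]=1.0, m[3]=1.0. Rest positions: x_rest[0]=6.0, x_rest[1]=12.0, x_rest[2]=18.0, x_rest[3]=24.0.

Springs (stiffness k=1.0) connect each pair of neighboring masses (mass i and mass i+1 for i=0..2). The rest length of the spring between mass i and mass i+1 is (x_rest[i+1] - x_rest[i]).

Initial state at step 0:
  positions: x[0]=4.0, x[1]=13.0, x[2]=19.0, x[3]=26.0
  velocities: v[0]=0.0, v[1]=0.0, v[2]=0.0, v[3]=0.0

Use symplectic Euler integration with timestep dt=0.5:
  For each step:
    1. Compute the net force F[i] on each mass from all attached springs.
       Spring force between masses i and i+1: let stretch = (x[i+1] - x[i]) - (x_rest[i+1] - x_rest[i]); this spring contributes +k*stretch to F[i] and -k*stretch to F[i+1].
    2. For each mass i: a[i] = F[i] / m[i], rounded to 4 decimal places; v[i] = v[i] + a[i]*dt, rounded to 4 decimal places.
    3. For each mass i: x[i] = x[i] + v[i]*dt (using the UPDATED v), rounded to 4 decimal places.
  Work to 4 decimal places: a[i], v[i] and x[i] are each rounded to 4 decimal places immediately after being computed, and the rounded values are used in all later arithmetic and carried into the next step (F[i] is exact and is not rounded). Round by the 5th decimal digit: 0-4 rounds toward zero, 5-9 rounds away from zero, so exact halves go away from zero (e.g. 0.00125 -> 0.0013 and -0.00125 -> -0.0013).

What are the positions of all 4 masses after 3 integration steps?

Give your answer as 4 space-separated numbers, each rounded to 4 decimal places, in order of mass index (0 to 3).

Step 0: x=[4.0000 13.0000 19.0000 26.0000] v=[0.0000 0.0000 0.0000 0.0000]
Step 1: x=[4.3750 12.2500 19.2500 25.7500] v=[0.7500 -1.5000 0.5000 -0.5000]
Step 2: x=[4.9844 11.2813 19.3750 25.3750] v=[1.2188 -1.9375 0.2500 -0.7500]
Step 3: x=[5.6310 10.7618 18.9766 25.0000] v=[1.2931 -1.0391 -0.7969 -0.7500]

Answer: 5.6310 10.7618 18.9766 25.0000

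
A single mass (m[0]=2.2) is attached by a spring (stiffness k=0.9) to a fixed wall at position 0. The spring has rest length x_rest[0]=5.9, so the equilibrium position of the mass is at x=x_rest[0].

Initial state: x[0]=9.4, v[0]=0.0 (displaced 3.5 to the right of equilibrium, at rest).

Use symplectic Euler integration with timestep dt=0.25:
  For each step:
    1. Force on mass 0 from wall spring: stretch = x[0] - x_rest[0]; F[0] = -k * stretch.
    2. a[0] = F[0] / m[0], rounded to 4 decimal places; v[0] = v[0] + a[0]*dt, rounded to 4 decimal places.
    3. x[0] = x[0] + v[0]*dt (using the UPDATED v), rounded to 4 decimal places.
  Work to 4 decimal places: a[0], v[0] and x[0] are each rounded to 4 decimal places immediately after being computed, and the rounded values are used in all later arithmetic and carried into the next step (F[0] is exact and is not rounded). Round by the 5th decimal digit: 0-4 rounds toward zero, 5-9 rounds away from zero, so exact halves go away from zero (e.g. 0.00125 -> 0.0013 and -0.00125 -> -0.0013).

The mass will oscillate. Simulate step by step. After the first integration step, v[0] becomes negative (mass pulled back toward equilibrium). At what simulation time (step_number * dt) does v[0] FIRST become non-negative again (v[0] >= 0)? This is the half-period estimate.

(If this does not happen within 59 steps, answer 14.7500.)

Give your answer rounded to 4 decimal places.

Answer: 5.0000

Derivation:
Step 0: x=[9.4000] v=[0.0000]
Step 1: x=[9.3105] v=[-0.3580]
Step 2: x=[9.1338] v=[-0.7068]
Step 3: x=[8.8744] v=[-1.0375]
Step 4: x=[8.5390] v=[-1.3417]
Step 5: x=[8.1361] v=[-1.6116]
Step 6: x=[7.6760] v=[-1.8403]
Step 7: x=[7.1705] v=[-2.0219]
Step 8: x=[6.6325] v=[-2.1519]
Step 9: x=[6.0758] v=[-2.2268]
Step 10: x=[5.5146] v=[-2.2448]
Step 11: x=[4.9633] v=[-2.2054]
Step 12: x=[4.4359] v=[-2.1096]
Step 13: x=[3.9459] v=[-1.9599]
Step 14: x=[3.5059] v=[-1.7601]
Step 15: x=[3.1271] v=[-1.5153]
Step 16: x=[2.8192] v=[-1.2317]
Step 17: x=[2.5901] v=[-0.9166]
Step 18: x=[2.4456] v=[-0.5781]
Step 19: x=[2.3894] v=[-0.2248]
Step 20: x=[2.4230] v=[0.1343]
First v>=0 after going negative at step 20, time=5.0000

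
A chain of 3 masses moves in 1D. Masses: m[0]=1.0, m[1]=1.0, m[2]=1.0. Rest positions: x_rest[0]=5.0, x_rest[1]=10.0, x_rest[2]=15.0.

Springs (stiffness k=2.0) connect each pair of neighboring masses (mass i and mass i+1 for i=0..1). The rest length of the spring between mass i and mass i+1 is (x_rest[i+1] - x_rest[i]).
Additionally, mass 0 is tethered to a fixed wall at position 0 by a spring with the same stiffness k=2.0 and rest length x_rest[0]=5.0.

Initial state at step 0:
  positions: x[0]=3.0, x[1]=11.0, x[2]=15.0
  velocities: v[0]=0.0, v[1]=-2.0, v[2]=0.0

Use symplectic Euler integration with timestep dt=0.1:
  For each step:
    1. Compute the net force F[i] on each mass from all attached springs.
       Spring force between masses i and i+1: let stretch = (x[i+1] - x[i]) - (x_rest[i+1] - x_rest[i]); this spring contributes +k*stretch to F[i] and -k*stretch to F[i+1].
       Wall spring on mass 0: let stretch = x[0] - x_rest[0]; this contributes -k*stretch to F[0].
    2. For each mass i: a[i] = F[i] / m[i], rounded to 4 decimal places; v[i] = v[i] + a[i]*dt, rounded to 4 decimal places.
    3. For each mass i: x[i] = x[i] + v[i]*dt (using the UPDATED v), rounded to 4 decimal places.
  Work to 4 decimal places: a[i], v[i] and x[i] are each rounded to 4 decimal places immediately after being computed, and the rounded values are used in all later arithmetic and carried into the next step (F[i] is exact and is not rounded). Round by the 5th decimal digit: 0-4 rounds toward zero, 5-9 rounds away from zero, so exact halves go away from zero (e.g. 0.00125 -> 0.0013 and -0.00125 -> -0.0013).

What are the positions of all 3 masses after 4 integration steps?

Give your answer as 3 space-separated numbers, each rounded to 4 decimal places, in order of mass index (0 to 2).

Answer: 3.8803 9.5585 15.1325

Derivation:
Step 0: x=[3.0000 11.0000 15.0000] v=[0.0000 -2.0000 0.0000]
Step 1: x=[3.1000 10.7200 15.0200] v=[1.0000 -2.8000 0.2000]
Step 2: x=[3.2904 10.3736 15.0540] v=[1.9040 -3.4640 0.3400]
Step 3: x=[3.5567 9.9791 15.0944] v=[2.6626 -3.9446 0.4039]
Step 4: x=[3.8803 9.5585 15.1325] v=[3.2357 -4.2060 0.3808]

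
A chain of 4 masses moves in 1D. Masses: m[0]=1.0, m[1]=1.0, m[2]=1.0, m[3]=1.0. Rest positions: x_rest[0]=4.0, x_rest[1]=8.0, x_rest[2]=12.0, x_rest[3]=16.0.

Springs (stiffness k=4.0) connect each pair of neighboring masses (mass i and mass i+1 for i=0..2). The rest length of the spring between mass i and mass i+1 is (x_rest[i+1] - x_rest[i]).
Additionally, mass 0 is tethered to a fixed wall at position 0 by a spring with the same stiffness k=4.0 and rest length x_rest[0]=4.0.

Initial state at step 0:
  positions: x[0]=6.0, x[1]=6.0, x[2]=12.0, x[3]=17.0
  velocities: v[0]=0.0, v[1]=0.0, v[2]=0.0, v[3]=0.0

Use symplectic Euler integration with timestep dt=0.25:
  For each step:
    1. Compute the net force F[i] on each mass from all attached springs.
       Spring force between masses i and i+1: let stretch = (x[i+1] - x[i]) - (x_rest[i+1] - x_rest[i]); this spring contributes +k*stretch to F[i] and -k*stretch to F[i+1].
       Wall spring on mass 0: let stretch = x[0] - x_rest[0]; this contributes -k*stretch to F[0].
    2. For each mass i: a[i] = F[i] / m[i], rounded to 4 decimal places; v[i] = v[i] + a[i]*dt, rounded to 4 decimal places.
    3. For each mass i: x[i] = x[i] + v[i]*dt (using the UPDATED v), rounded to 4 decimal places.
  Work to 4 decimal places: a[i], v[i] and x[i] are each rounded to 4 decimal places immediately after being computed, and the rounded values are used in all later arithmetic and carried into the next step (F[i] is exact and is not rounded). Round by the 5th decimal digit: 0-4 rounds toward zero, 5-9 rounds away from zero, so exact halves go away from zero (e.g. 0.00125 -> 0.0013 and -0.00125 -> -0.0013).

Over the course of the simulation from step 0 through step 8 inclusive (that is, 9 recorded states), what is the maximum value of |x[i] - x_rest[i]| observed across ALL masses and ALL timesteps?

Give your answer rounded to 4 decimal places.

Step 0: x=[6.0000 6.0000 12.0000 17.0000] v=[0.0000 0.0000 0.0000 0.0000]
Step 1: x=[4.5000 7.5000 11.7500 16.7500] v=[-6.0000 6.0000 -1.0000 -1.0000]
Step 2: x=[2.6250 9.3125 11.6875 16.2500] v=[-7.5000 7.2500 -0.2500 -2.0000]
Step 3: x=[1.7656 10.0469 12.1719 15.6094] v=[-3.4375 2.9375 1.9375 -2.5625]
Step 4: x=[2.5352 9.2422 12.9844 15.1094] v=[3.0782 -3.2188 3.2500 -2.0000]
Step 5: x=[4.3477 7.6963 13.3926 15.0782] v=[7.2500 -6.1836 1.6328 -0.1250]
Step 6: x=[5.9104 6.7373 12.7981 15.6256] v=[6.2509 -3.8359 -2.3779 2.1894]
Step 7: x=[6.2023 7.0868 11.3953 16.4661] v=[1.1674 1.3980 -5.6112 3.3619]
Step 8: x=[5.1647 8.2923 10.1831 17.0389] v=[-4.1504 4.8220 -4.8489 2.2911]
Max displacement = 2.2344

Answer: 2.2344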